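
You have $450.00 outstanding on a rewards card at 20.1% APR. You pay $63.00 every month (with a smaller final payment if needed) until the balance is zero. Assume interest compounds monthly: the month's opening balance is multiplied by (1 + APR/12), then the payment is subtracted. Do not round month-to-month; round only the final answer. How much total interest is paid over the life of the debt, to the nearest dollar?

$33

Monthly rate r = 20.1%/12 = 1.675% = 0.01675.
Payoff takes n = ⌈−ln(1 − rB₀/P)/ln(1+r)⌉ = ⌈7.671⌉ = 8 payments; the last is $42.40.
Total paid = 7·$63.00 + $42.40 = $483.40.
Total interest = total paid − principal = $483.40 − $450.00 = $33.40.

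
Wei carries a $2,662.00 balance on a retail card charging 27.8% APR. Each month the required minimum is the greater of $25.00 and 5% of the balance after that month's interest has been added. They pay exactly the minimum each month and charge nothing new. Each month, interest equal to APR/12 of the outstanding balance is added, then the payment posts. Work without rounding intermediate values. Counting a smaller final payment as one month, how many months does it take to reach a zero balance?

Monthly rate r = 27.8%/12 = 2.31667% = 0.0231667.
While 5% of the post-interest balance exceeds $25.00, each month B ← (B·(1+r))·(1 − 0.05), i.e. B shrinks by the factor (1+r)·0.95 = 0.97201.
This holds for months 1–60. Entering month 61 the balance is $484.63; 5% of the post-interest balance is now below $25.00, so the flat $25.00 minimum applies from here.
From month 61 a fixed $25.00 at rate r clears $484.63 in 27 more payments. Total: 60 + 27 = 87 months.

87 months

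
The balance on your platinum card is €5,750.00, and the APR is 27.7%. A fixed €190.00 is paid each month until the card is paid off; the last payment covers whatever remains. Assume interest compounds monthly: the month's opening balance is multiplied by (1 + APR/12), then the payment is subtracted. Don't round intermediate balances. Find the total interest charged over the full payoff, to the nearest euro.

Monthly rate r = 27.7%/12 = 2.30833% = 0.0230833.
Payoff takes n = ⌈−ln(1 − rB₀/P)/ln(1+r)⌉ = ⌈52.550⌉ = 53 payments; the last is €104.97.
Total paid = 52·€190.00 + €104.97 = €9,984.97.
Total interest = total paid − principal = €9,984.97 − €5,750.00 = €4,234.97.

€4,235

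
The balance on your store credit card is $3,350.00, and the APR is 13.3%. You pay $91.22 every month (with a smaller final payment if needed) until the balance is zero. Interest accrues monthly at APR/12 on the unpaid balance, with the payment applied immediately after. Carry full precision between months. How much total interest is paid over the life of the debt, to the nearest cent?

Monthly rate r = 13.3%/12 = 1.10833% = 0.0110833.
Payoff takes n = ⌈−ln(1 − rB₀/P)/ln(1+r)⌉ = ⌈47.414⌉ = 48 payments; the last is $37.85.
Total paid = 47·$91.22 + $37.85 = $4,325.19.
Total interest = total paid − principal = $4,325.19 − $3,350.00 = $975.19.

$975.19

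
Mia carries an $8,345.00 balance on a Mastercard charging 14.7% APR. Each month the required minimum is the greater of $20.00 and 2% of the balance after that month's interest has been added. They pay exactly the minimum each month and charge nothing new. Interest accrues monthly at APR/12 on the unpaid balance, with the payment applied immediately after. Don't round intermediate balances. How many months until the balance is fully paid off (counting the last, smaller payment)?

343 months

Monthly rate r = 14.7%/12 = 1.225% = 0.01225.
While 2% of the post-interest balance exceeds $20.00, each month B ← (B·(1+r))·(1 − 0.02), i.e. B shrinks by the factor (1+r)·0.98 = 0.99201.
This holds for months 1–266. Entering month 267 the balance is $986.54; 2% of the post-interest balance is now below $20.00, so the flat $20.00 minimum applies from here.
From month 267 a fixed $20.00 at rate r clears $986.54 in 77 more payments. Total: 266 + 77 = 343 months.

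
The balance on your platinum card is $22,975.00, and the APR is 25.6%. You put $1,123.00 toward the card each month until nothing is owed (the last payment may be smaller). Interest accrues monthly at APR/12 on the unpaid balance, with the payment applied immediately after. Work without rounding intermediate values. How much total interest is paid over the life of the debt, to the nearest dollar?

Monthly rate r = 25.6%/12 = 2.13333% = 0.0213333.
Payoff takes n = ⌈−ln(1 − rB₀/P)/ln(1+r)⌉ = ⌈27.169⌉ = 28 payments; the last is $190.91.
Total paid = 27·$1,123.00 + $190.91 = $30,511.91.
Total interest = total paid − principal = $30,511.91 − $22,975.00 = $7,536.91.

$7,537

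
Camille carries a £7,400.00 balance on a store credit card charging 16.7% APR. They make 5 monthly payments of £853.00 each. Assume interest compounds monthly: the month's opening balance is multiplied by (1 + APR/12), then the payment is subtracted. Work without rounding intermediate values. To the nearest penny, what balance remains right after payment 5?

Monthly rate r = 16.7%/12 = 1.39167% = 0.0139167.
Each month: B ← B·(1+r) − £853.00.
Month 1: interest £102.98; balance after payment £6,649.98.
Month 2: interest £92.55; balance after payment £5,889.53.
Month 3: interest £81.96; balance after payment £5,118.49.
Month 4: interest £71.23; balance after payment £4,336.72.
Month 5: interest £60.35; balance after payment £3,544.08.

£3,544.08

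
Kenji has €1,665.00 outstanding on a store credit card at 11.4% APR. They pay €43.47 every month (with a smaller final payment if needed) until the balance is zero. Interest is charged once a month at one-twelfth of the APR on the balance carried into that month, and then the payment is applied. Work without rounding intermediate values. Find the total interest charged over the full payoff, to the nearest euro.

Monthly rate r = 11.4%/12 = 0.95% = 0.0095.
Payoff takes n = ⌈−ln(1 − rB₀/P)/ln(1+r)⌉ = ⌈47.842⌉ = 48 payments; the last is €36.63.
Total paid = 47·€43.47 + €36.63 = €2,079.72.
Total interest = total paid − principal = €2,079.72 − €1,665.00 = €414.72.

€415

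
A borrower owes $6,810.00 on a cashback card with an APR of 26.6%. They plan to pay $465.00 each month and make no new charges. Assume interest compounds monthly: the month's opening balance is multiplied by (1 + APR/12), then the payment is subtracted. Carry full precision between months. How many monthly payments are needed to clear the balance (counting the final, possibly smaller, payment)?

18 months

Monthly rate r = 26.6%/12 = 2.21667% = 0.0221667.
Recurrence: B ← B·(1+r) − $465.00.
Month 1: interest $150.96; balance after payment $6,495.95.
Month 2: interest $143.99; balance after payment $6,174.95.
Closed form: n = −ln(1 − rB₀/P)/ln(1+r) = −ln(0.67537)/ln(1.02217) ≈ 17.902, so the balance reaches zero during payment 18.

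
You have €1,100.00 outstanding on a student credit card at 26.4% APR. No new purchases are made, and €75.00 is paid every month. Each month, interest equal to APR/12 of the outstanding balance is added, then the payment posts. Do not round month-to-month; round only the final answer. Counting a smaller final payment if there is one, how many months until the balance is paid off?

Monthly rate r = 26.4%/12 = 2.2% = 0.022.
Recurrence: B ← B·(1+r) − €75.00.
Month 1: interest €24.20; balance after payment €1,049.20.
Month 2: interest €23.08; balance after payment €997.28.
Closed form: n = −ln(1 − rB₀/P)/ln(1+r) = −ln(0.67733)/ln(1.022) ≈ 17.903, so the balance reaches zero during payment 18.

18 months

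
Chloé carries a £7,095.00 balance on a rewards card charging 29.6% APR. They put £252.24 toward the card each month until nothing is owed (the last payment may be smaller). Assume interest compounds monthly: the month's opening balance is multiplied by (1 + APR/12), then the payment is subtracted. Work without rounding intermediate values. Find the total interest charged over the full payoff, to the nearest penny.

Monthly rate r = 29.6%/12 = 2.46667% = 0.0246667.
Payoff takes n = ⌈−ln(1 − rB₀/P)/ln(1+r)⌉ = ⌈48.573⌉ = 49 payments; the last is £145.26.
Total paid = 48·£252.24 + £145.26 = £12,252.78.
Total interest = total paid − principal = £12,252.78 − £7,095.00 = £5,157.78.

£5,157.78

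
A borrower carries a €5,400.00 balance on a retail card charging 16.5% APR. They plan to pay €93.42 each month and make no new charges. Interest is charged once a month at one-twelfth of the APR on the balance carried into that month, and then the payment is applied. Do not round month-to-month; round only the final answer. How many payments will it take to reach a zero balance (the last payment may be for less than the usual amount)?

116 months

Monthly rate r = 16.5%/12 = 1.375% = 0.01375.
Recurrence: B ← B·(1+r) − €93.42.
Month 1: interest €74.25; balance after payment €5,380.83.
Month 2: interest €73.99; balance after payment €5,361.40.
Closed form: n = −ln(1 − rB₀/P)/ln(1+r) = −ln(0.2052)/ln(1.01375) ≈ 115.973, so the balance reaches zero during payment 116.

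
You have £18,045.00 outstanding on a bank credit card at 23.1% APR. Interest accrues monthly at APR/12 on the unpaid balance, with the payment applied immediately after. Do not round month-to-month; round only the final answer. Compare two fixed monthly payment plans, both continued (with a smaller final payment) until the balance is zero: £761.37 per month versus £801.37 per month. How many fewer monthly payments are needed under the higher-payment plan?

Monthly rate r = 23.1%/12 = 1.925% = 0.01925.
At £761.37/mo: n = ⌈−ln(1 − rB₀/P)/ln(1+r)⌉ = 32 payments (last £725.69); total interest = total paid − £18,045.00 = £6,283.16.
At £801.37/mo: 30 payments (last £643.10); total interest £5,837.83.
Payments saved = 32 − 30 = 2.

2 fewer payments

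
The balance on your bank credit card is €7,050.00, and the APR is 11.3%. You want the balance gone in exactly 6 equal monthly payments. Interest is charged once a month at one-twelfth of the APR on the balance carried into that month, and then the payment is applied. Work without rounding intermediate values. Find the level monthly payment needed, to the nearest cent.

€1,214.03

Monthly rate r = 11.3%/12 = 0.941667% = 0.00941667.
Level-payment amortization: P = B₀·r / (1 − (1+r)^(−n)) = 7050.00·0.00941667 / (1 − 1.00942^(−6)).
Denominator 1 − (1+r)^(−6) = 0.0546836423.
P = 66.3875 / 0.0546836423 ≈ 1214.03.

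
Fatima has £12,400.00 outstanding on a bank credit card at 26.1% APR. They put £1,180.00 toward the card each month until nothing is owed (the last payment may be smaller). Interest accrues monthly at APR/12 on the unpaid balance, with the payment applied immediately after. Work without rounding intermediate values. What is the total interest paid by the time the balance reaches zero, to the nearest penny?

£1,831.65

Monthly rate r = 26.1%/12 = 2.175% = 0.02175.
Payoff takes n = ⌈−ln(1 − rB₀/P)/ln(1+r)⌉ = ⌈12.060⌉ = 13 payments; the last is £71.65.
Total paid = 12·£1,180.00 + £71.65 = £14,231.65.
Total interest = total paid − principal = £14,231.65 − £12,400.00 = £1,831.65.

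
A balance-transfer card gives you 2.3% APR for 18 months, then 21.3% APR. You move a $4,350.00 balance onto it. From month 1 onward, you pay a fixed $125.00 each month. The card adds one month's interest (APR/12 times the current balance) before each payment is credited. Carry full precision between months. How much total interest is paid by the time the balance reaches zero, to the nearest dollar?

$584

Promo months 1–18 at r₀ = 2.3%/12 = 0.00191667; months 19+ at r₁ = 21.3%/12 = 0.01775.
After month 18: iterate B ← B·(1+r₀) − $125.00 for 18 months → $2,215.51.
Then at r₁ with $125.00/mo: n₂ = −ln(1 − r₁·B/P)/ln(1+r₁) ≈ 21.47 → 22 more payments.
Total paid = 39·$125.00 + $59.07 = $4,934.07; interest = $4,934.07 − $4,350.00 = $584.07.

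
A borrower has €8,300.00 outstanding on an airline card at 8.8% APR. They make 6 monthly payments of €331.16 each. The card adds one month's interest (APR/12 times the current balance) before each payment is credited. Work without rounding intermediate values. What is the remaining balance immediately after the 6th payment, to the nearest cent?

€6,648.22

Monthly rate r = 8.8%/12 = 0.733333% = 0.00733333.
Each month: B ← B·(1+r) − €331.16.
Month 1: interest €60.87; balance after payment €8,029.71.
Month 2: interest €58.88; balance after payment €7,757.43.
Month 3: interest €56.89; balance after payment €7,483.16.
Month 4: interest €54.88; balance after payment €7,206.88.
Month 5: interest €52.85; balance after payment €6,928.57.
Month 6: interest €50.81; balance after payment €6,648.22.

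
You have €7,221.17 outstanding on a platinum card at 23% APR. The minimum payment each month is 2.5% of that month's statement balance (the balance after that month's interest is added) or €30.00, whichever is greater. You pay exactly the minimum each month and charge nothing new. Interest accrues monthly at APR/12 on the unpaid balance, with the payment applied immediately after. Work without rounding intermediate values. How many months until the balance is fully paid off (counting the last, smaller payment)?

Monthly rate r = 23%/12 = 1.91667% = 0.0191667.
While 2.5% of the post-interest balance exceeds €30.00, each month B ← (B·(1+r))·(1 − 0.025), i.e. B shrinks by the factor (1+r)·0.975 = 0.99369.
This holds for months 1–287. Entering month 288 the balance is €1,173.03; 2.5% of the post-interest balance is now below €30.00, so the flat €30.00 minimum applies from here.
From month 288 a fixed €30.00 at rate r clears €1,173.03 in 73 more payments. Total: 287 + 73 = 360 months.

360 months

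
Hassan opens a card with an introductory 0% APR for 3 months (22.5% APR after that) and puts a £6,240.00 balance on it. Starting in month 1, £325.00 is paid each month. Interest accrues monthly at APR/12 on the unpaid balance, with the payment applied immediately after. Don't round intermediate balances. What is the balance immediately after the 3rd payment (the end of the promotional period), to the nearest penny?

£5,265.00

Promo months 1–3 at r₀ = 0%/12 = 0; months 4+ at r₁ = 22.5%/12 = 0.01875.
After month 3 (no interest yet): B = £6,240.00 − 3·£325.00 = £5,265.00.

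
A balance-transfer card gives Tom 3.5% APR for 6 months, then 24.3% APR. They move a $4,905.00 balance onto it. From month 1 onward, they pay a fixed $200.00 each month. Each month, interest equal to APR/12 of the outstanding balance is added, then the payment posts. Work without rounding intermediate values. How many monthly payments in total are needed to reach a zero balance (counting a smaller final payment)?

31 payments

Promo months 1–6 at r₀ = 3.5%/12 = 0.00291667; months 7+ at r₁ = 24.3%/12 = 0.02025.
After month 6: iterate B ← B·(1+r₀) − $200.00 for 6 months → $3,782.68.
Then at r₁ with $200.00/mo: n₂ = −ln(1 − r₁·B/P)/ln(1+r₁) ≈ 24.09 → 25 more payments.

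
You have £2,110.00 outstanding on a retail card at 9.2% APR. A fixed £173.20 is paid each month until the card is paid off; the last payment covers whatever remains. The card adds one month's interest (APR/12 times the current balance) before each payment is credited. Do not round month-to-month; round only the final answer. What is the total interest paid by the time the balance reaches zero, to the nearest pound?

Monthly rate r = 9.2%/12 = 0.766667% = 0.00766667.
Payoff takes n = ⌈−ln(1 − rB₀/P)/ln(1+r)⌉ = ⌈12.838⌉ = 13 payments; the last is £145.31.
Total paid = 12·£173.20 + £145.31 = £2,223.71.
Total interest = total paid − principal = £2,223.71 − £2,110.00 = £113.71.

£114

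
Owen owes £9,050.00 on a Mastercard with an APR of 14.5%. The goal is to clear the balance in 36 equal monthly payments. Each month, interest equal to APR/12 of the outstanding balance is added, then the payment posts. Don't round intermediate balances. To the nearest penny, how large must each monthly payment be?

£311.51

Monthly rate r = 14.5%/12 = 1.20833% = 0.0120833.
Level-payment amortization: P = B₀·r / (1 − (1+r)^(−n)) = 9050.00·0.0120833 / (1 − 1.01208^(−36)).
Denominator 1 − (1+r)^(−36) = 0.351045619.
P = 109.354 / 0.351045619 ≈ 311.51.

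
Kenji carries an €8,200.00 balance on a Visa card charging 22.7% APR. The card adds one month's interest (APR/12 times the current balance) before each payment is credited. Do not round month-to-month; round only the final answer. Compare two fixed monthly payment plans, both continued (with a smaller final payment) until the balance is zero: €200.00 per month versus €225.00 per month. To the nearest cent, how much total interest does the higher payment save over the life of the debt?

€1,908.28

Monthly rate r = 22.7%/12 = 1.89167% = 0.0189167.
At €200.00/mo: n = ⌈−ln(1 − rB₀/P)/ln(1+r)⌉ = 80 payments (last €147.57); total interest = total paid − €8,200.00 = €7,747.57.
At €225.00/mo: 63 payments (last €89.29); total interest €5,839.29.
Interest saved = €7,747.57 − €5,839.29 = €1,908.28.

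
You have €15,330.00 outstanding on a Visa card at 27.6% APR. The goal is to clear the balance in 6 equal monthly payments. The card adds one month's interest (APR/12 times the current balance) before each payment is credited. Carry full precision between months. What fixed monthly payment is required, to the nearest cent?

Monthly rate r = 27.6%/12 = 2.3% = 0.023.
Level-payment amortization: P = B₀·r / (1 − (1+r)^(−n)) = 15330.00·0.023 / (1 − 1.023^(−6)).
Denominator 1 − (1+r)^(−6) = 0.127538648.
P = 352.59 / 0.127538648 ≈ 2764.57.

€2,764.57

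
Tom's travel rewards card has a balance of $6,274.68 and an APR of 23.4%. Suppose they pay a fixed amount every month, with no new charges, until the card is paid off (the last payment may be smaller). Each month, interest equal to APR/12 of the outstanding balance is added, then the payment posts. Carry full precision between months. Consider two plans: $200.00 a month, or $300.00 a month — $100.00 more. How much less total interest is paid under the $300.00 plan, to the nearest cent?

Monthly rate r = 23.4%/12 = 1.95% = 0.0195.
At $200.00/mo: n = ⌈−ln(1 − rB₀/P)/ln(1+r)⌉ = 49 payments (last $198.80); total interest = total paid − $6,274.68 = $3,524.12.
At $300.00/mo: 28 payments (last $40.26); total interest $1,865.58.
Interest saved = $3,524.12 − $1,865.58 = $1,658.54.

$1,658.54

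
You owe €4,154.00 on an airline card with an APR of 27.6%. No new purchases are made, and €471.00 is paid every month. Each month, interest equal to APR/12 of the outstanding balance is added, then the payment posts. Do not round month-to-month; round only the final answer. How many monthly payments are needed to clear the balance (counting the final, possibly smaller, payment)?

Monthly rate r = 27.6%/12 = 2.3% = 0.023.
Recurrence: B ← B·(1+r) − €471.00.
Month 1: interest €95.54; balance after payment €3,778.54.
Month 2: interest €86.91; balance after payment €3,394.45.
Closed form: n = −ln(1 − rB₀/P)/ln(1+r) = −ln(0.79715)/ln(1.023) ≈ 9.970, so the balance reaches zero during payment 10.

10 payments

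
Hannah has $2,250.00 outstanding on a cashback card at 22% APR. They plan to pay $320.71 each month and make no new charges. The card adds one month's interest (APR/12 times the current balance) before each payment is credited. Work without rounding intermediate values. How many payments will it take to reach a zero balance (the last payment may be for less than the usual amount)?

Monthly rate r = 22%/12 = 1.83333% = 0.0183333.
Recurrence: B ← B·(1+r) − $320.71.
Month 1: interest $41.25; balance after payment $1,970.54.
Month 2: interest $36.13; balance after payment $1,685.96.
Closed form: n = −ln(1 − rB₀/P)/ln(1+r) = −ln(0.87138)/ln(1.01833) ≈ 7.578, so the balance reaches zero during payment 8.

8 payments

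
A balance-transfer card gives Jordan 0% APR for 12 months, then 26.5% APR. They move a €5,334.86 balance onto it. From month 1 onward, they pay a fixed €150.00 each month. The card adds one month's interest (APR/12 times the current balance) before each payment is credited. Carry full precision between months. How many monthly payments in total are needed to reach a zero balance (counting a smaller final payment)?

Promo months 1–12 at r₀ = 0%/12 = 0; months 13+ at r₁ = 26.5%/12 = 0.0220833.
After month 12 (no interest yet): B = €5,334.86 − 12·€150.00 = €3,534.86.
Then at r₁ with €150.00/mo: n₂ = −ln(1 − r₁·B/P)/ln(1+r₁) ≈ 33.64 → 34 more payments.

46 months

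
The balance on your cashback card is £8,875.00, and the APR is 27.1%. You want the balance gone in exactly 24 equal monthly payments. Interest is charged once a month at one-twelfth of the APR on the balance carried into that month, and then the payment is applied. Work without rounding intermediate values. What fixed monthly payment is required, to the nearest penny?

£483.07

Monthly rate r = 27.1%/12 = 2.25833% = 0.0225833.
Level-payment amortization: P = B₀·r / (1 − (1+r)^(−n)) = 8875.00·0.0225833 / (1 − 1.02258^(−24)).
Denominator 1 − (1+r)^(−24) = 0.414898841.
P = 200.427 / 0.414898841 ≈ 483.07.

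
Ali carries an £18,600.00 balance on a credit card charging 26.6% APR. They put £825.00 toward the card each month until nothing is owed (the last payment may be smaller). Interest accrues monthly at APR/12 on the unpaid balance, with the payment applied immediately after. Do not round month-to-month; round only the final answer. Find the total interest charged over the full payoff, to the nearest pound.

Monthly rate r = 26.6%/12 = 2.21667% = 0.0221667.
Payoff takes n = ⌈−ln(1 − rB₀/P)/ln(1+r)⌉ = ⌈31.593⌉ = 32 payments; the last is £491.40.
Total paid = 31·£825.00 + £491.40 = £26,066.40.
Total interest = total paid − principal = £26,066.40 − £18,600.00 = £7,466.40.

£7,466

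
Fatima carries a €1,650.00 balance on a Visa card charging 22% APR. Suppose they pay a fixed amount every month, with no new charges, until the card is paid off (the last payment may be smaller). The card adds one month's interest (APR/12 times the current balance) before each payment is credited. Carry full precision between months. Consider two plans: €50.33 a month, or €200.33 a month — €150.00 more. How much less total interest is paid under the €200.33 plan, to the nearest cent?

€740.63

Monthly rate r = 22%/12 = 1.83333% = 0.0183333.
At €50.33/mo: n = ⌈−ln(1 − rB₀/P)/ln(1+r)⌉ = 51 payments (last €29.23); total interest = total paid − €1,650.00 = €895.73.
At €200.33/mo: 10 payments (last €2.13); total interest €155.10.
Interest saved = €895.73 − €155.10 = €740.63.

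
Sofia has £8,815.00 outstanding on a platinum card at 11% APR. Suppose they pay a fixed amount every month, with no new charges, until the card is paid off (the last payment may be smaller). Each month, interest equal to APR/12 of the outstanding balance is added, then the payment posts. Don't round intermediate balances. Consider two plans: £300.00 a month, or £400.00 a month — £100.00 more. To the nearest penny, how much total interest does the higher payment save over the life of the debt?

£425.31

Monthly rate r = 11%/12 = 0.916667% = 0.00916667.
At £300.00/mo: n = ⌈−ln(1 − rB₀/P)/ln(1+r)⌉ = 35 payments (last £117.70); total interest = total paid − £8,815.00 = £1,502.70.
At £400.00/mo: 25 payments (last £292.39); total interest £1,077.39.
Interest saved = £1,502.70 − £1,077.39 = £425.31.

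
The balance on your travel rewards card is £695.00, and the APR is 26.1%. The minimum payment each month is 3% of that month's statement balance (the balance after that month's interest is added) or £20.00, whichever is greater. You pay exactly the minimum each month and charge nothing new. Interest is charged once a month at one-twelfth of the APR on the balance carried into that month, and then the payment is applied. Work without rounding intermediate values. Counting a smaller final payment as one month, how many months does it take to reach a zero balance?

65 months

Monthly rate r = 26.1%/12 = 2.175% = 0.02175.
While 3% of the post-interest balance exceeds £20.00, each month B ← (B·(1+r))·(1 − 0.03), i.e. B shrinks by the factor (1+r)·0.97 = 0.9911.
This holds for months 1–8. Entering month 9 the balance is £647.02; 3% of the post-interest balance is now below £20.00, so the flat £20.00 minimum applies from here.
From month 9 a fixed £20.00 at rate r clears £647.02 in 57 more payments. Total: 8 + 57 = 65 months.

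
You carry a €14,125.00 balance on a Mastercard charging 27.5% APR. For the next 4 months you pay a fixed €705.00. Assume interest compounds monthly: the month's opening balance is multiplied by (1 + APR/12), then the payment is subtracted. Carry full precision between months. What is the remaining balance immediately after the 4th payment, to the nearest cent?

Monthly rate r = 27.5%/12 = 2.29167% = 0.0229167.
Each month: B ← B·(1+r) − €705.00.
Month 1: interest €323.70; balance after payment €13,743.70.
Month 2: interest €314.96; balance after payment €13,353.66.
Month 3: interest €306.02; balance after payment €12,954.68.
Month 4: interest €296.88; balance after payment €12,546.56.

€12,546.56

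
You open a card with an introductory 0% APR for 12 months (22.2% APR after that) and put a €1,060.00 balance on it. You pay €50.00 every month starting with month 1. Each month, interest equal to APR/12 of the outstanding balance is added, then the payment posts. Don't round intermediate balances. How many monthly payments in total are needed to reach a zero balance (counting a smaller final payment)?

23 payments

Promo months 1–12 at r₀ = 0%/12 = 0; months 13+ at r₁ = 22.2%/12 = 0.0185.
After month 12 (no interest yet): B = €1,060.00 − 12·€50.00 = €460.00.
Then at r₁ with €50.00/mo: n₂ = −ln(1 − r₁·B/P)/ln(1+r₁) ≈ 10.18 → 11 more payments.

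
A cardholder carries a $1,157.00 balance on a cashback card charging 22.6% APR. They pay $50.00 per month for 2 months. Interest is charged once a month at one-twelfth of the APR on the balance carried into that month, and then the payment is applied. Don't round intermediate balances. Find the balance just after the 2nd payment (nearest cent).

Monthly rate r = 22.6%/12 = 1.88333% = 0.0188333.
Each month: B ← B·(1+r) − $50.00.
Month 1: interest $21.79; balance after payment $1,128.79.
Month 2: interest $21.26; balance after payment $1,100.05.

$1,100.05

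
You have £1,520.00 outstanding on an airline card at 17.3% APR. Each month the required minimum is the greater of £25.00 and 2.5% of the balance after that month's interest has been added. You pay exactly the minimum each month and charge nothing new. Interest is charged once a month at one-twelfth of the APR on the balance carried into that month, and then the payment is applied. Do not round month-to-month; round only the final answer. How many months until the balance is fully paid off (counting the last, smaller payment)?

99 months

Monthly rate r = 17.3%/12 = 1.44167% = 0.0144167.
While 2.5% of the post-interest balance exceeds £25.00, each month B ← (B·(1+r))·(1 − 0.025), i.e. B shrinks by the factor (1+r)·0.975 = 0.98906.
This holds for months 1–40. Entering month 41 the balance is £978.78; 2.5% of the post-interest balance is now below £25.00, so the flat £25.00 minimum applies from here.
From month 41 a fixed £25.00 at rate r clears £978.78 in 59 more payments. Total: 40 + 59 = 99 months.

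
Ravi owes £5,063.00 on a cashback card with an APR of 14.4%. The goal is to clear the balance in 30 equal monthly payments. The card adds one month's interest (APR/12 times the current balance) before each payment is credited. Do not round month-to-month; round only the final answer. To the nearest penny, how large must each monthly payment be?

Monthly rate r = 14.4%/12 = 1.2% = 0.012.
Level-payment amortization: P = B₀·r / (1 − (1+r)^(−n)) = 5063.00·0.012 / (1 − 1.012^(−30)).
Denominator 1 − (1+r)^(−30) = 0.300827038.
P = 60.756 / 0.300827038 ≈ 201.96.

£201.96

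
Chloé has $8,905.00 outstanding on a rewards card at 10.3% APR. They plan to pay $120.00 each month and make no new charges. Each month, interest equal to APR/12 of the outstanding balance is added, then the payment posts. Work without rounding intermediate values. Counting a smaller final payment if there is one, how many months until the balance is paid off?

Monthly rate r = 10.3%/12 = 0.858333% = 0.00858333.
Recurrence: B ← B·(1+r) − $120.00.
Month 1: interest $76.43; balance after payment $8,861.43.
Month 2: interest $76.06; balance after payment $8,817.50.
Closed form: n = −ln(1 − rB₀/P)/ln(1+r) = −ln(0.36305)/ln(1.00858) ≈ 118.552, so the balance reaches zero during payment 119.

119 months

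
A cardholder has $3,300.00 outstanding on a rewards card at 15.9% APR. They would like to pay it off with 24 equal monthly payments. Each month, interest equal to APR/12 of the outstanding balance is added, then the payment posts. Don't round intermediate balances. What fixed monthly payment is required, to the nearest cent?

$161.42

Monthly rate r = 15.9%/12 = 1.325% = 0.01325.
Level-payment amortization: P = B₀·r / (1 − (1+r)^(−n)) = 3300.00·0.01325 / (1 − 1.01325^(−24)).
Denominator 1 − (1+r)^(−24) = 0.270876154.
P = 43.725 / 0.270876154 ≈ 161.42.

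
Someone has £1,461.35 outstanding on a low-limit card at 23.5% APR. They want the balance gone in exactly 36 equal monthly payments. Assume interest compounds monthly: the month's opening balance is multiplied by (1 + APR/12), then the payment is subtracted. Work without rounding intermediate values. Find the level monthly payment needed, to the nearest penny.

Monthly rate r = 23.5%/12 = 1.95833% = 0.0195833.
Level-payment amortization: P = B₀·r / (1 − (1+r)^(−n)) = 1461.35·0.0195833 / (1 − 1.01958^(−36)).
Denominator 1 − (1+r)^(−36) = 0.502512922.
P = 28.6181 / 0.502512922 ≈ 56.95.

£56.95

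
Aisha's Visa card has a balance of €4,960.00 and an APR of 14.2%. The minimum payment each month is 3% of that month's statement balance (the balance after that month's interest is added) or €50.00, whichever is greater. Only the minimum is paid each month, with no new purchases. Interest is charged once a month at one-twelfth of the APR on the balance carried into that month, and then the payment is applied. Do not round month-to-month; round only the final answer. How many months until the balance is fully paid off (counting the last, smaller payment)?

101 months

Monthly rate r = 14.2%/12 = 1.18333% = 0.0118333.
While 3% of the post-interest balance exceeds €50.00, each month B ← (B·(1+r))·(1 − 0.03), i.e. B shrinks by the factor (1+r)·0.97 = 0.98148.
This holds for months 1–59. Entering month 60 the balance is €1,646.05; 3% of the post-interest balance is now below €50.00, so the flat €50.00 minimum applies from here.
From month 60 a fixed €50.00 at rate r clears €1,646.05 in 42 more payments. Total: 59 + 42 = 101 months.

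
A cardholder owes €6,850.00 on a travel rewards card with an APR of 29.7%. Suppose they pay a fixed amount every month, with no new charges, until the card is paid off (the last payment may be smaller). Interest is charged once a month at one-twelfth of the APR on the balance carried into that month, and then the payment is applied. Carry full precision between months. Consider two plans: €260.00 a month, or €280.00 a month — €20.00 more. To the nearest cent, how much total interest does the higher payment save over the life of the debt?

Monthly rate r = 29.7%/12 = 2.475% = 0.02475.
At €260.00/mo: n = ⌈−ln(1 − rB₀/P)/ln(1+r)⌉ = 44 payments (last €47.83); total interest = total paid − €6,850.00 = €4,377.83.
At €280.00/mo: 39 payments (last €12.32); total interest €3,802.32.
Interest saved = €4,377.83 − €3,802.32 = €575.51.

€575.51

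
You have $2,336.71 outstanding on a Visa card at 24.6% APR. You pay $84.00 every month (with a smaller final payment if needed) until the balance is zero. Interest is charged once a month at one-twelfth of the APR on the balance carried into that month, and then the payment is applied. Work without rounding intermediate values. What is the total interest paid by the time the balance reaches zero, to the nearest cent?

$1,159.62

Monthly rate r = 24.6%/12 = 2.05% = 0.0205.
Payoff takes n = ⌈−ln(1 − rB₀/P)/ln(1+r)⌉ = ⌈41.621⌉ = 42 payments; the last is $52.33.
Total paid = 41·$84.00 + $52.33 = $3,496.33.
Total interest = total paid − principal = $3,496.33 − $2,336.71 = $1,159.62.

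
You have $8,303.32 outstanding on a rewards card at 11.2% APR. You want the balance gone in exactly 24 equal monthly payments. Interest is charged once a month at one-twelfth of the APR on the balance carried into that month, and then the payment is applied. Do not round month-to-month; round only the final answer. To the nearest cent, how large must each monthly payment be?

$387.77

Monthly rate r = 11.2%/12 = 0.933333% = 0.00933333.
Level-payment amortization: P = B₀·r / (1 − (1+r)^(−n)) = 8303.32·0.00933333 / (1 − 1.00933^(−24)).
Denominator 1 − (1+r)^(−24) = 0.199854046.
P = 77.4977 / 0.199854046 ≈ 387.77.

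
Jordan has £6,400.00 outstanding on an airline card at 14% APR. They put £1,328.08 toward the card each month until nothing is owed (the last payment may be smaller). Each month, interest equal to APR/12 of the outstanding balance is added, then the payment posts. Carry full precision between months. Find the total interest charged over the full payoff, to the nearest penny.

Monthly rate r = 14%/12 = 1.16667% = 0.0116667.
Payoff takes n = ⌈−ln(1 − rB₀/P)/ln(1+r)⌉ = ⌈4.989⌉ = 5 payments; the last is £1,313.07.
Total paid = 4·£1,328.08 + £1,313.07 = £6,625.39.
Total interest = total paid − principal = £6,625.39 − £6,400.00 = £225.39.

£225.39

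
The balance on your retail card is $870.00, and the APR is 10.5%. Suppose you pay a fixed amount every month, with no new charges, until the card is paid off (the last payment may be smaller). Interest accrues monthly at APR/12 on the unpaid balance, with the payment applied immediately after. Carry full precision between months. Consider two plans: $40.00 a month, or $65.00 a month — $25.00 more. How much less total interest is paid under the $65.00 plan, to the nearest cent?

$39.90

Monthly rate r = 10.5%/12 = 0.875% = 0.00875.
At $40.00/mo: n = ⌈−ln(1 − rB₀/P)/ln(1+r)⌉ = 25 payments (last $9.31); total interest = total paid − $870.00 = $99.31.
At $65.00/mo: 15 payments (last $19.41); total interest $59.41.
Interest saved = $99.31 − $59.41 = $39.90.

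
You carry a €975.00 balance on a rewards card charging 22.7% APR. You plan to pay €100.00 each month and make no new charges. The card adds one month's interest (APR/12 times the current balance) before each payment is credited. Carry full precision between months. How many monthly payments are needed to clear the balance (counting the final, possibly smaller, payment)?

Monthly rate r = 22.7%/12 = 1.89167% = 0.0189167.
Recurrence: B ← B·(1+r) − €100.00.
Month 1: interest €18.44; balance after payment €893.44.
Month 2: interest €16.90; balance after payment €810.34.
Closed form: n = −ln(1 − rB₀/P)/ln(1+r) = −ln(0.81556)/ln(1.01892) ≈ 10.879, so the balance reaches zero during payment 11.

11 payments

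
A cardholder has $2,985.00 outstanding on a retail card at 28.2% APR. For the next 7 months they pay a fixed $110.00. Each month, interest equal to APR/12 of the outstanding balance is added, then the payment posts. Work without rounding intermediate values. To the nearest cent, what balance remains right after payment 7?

Monthly rate r = 28.2%/12 = 2.35% = 0.0235.
Each month: B ← B·(1+r) − $110.00.
Month 1: interest $70.15; balance after payment $2,945.15.
Month 2: interest $69.21; balance after payment $2,904.36.
Month 3: interest $68.25; balance after payment $2,862.61.
Month 4: interest $67.27; balance after payment $2,819.88.
Month 5: interest $66.27; balance after payment $2,776.15.
Month 6: interest $65.24; balance after payment $2,731.39.
Month 7: interest $64.19; balance after payment $2,685.58.

$2,685.58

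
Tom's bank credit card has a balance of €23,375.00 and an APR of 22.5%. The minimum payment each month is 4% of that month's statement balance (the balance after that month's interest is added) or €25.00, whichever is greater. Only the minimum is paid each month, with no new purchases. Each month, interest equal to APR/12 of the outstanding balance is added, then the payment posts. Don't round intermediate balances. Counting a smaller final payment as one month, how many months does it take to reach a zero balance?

Monthly rate r = 22.5%/12 = 1.875% = 0.01875.
While 4% of the post-interest balance exceeds €25.00, each month B ← (B·(1+r))·(1 − 0.04), i.e. B shrinks by the factor (1+r)·0.96 = 0.978.
This holds for months 1–164. Entering month 165 the balance is €608.59; 4% of the post-interest balance is now below €25.00, so the flat €25.00 minimum applies from here.
From month 165 a fixed €25.00 at rate r clears €608.59 in 33 more payments. Total: 164 + 33 = 197 months.

197 months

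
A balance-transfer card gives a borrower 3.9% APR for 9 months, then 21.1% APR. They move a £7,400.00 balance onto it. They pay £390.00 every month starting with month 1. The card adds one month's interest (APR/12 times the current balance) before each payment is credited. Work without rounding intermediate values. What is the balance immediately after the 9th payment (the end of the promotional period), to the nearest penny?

£4,063.31

Promo months 1–9 at r₀ = 3.9%/12 = 0.00325; months 10+ at r₁ = 21.1%/12 = 0.0175833.
After month 9: iterate B ← B·(1+r₀) − £390.00 for 9 months → £4,063.31.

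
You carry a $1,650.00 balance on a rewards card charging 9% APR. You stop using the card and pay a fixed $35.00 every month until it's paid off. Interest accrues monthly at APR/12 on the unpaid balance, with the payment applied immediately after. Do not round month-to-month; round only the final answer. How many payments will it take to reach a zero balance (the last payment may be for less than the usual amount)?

Monthly rate r = 9%/12 = 0.75% = 0.0075.
Recurrence: B ← B·(1+r) − $35.00.
Month 1: interest $12.38; balance after payment $1,627.38.
Month 2: interest $12.21; balance after payment $1,604.58.
Closed form: n = −ln(1 − rB₀/P)/ln(1+r) = −ln(0.64643)/ln(1.0075) ≈ 58.390, so the balance reaches zero during payment 59.

59 payments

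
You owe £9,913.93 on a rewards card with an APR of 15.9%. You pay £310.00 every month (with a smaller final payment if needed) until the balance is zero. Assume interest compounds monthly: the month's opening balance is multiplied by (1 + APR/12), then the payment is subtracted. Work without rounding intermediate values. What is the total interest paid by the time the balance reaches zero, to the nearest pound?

Monthly rate r = 15.9%/12 = 1.325% = 0.01325.
Payoff takes n = ⌈−ln(1 − rB₀/P)/ln(1+r)⌉ = ⌈41.875⌉ = 42 payments; the last is £271.41.
Total paid = 41·£310.00 + £271.41 = £12,981.41.
Total interest = total paid − principal = £12,981.41 − £9,913.93 = £3,067.48.

£3,067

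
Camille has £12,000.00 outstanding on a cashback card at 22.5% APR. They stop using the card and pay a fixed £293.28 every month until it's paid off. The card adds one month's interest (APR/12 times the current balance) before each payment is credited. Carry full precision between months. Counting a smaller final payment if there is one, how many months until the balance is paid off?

Monthly rate r = 22.5%/12 = 1.875% = 0.01875.
Recurrence: B ← B·(1+r) − £293.28.
Month 1: interest £225.00; balance after payment £11,931.72.
Month 2: interest £223.72; balance after payment £11,862.16.
Closed form: n = −ln(1 − rB₀/P)/ln(1+r) = −ln(0.23282)/ln(1.01875) ≈ 78.460, so the balance reaches zero during payment 79.

79 months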